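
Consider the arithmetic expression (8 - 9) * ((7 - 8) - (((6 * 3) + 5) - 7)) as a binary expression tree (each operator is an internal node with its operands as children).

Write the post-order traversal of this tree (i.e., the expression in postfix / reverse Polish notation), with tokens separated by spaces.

Post-order on an expression tree gives postfix notation: for each operator, emit left operand, right operand, then the operator.

8 9 - 7 8 - 6 3 * 5 + 7 - - *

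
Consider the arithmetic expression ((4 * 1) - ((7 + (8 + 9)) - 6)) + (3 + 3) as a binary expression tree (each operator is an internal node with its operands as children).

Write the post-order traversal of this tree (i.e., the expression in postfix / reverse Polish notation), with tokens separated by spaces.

4 1 * 7 8 9 + + 6 - - 3 3 + +

Post-order on an expression tree gives postfix notation: for each operator, emit left operand, right operand, then the operator.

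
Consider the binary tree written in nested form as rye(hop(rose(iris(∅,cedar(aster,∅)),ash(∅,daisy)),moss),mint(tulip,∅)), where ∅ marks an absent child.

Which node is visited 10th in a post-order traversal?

mint

Post-order visits the left subtree, then the right subtree, then the node.
At rye: go left to hop.
  At hop: go left to rose.
    At rose: go left to iris.
      At iris: no left child.
      At iris: go right to cedar.
        At cedar: go left to aster.
          aster is a leaf — visit aster.
        At cedar: no right child.
        Visit cedar.
      Visit iris.
    At rose: go right to ash.
      At ash: no left child.
      At ash: go right to daisy.
        daisy is a leaf — visit daisy.
      Visit ash.
    Visit rose.
  At hop: go right to moss.
    moss is a leaf — visit moss.
  Visit hop.
At rye: go right to mint.
  At mint: go left to tulip.
    tulip is a leaf — visit tulip.
  At mint: no right child.
  Visit mint.
Visit rye.
Full post-order sequence: aster, cedar, iris, daisy, ash, rose, moss, hop, tulip, mint, rye.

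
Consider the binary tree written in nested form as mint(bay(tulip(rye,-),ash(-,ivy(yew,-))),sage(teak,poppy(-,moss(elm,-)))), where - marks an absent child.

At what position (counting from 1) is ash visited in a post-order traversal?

5

Post-order visits the left subtree, then the right subtree, then the node.
At mint: go left to bay.
  At bay: go left to tulip.
    At tulip: go left to rye.
      rye is a leaf — visit rye.
    At tulip: no right child.
    Visit tulip.
  At bay: go right to ash.
    At ash: no left child.
    At ash: go right to ivy.
      At ivy: go left to yew.
        yew is a leaf — visit yew.
      At ivy: no right child.
      Visit ivy.
    Visit ash.
  Visit bay.
At mint: go right to sage.
  At sage: go left to teak.
    teak is a leaf — visit teak.
  At sage: go right to poppy.
    At poppy: no left child.
    At poppy: go right to moss.
      At moss: go left to elm.
        elm is a leaf — visit elm.
      At moss: no right child.
      Visit moss.
    Visit poppy.
  Visit sage.
Visit mint.
Full post-order sequence: rye, tulip, yew, ivy, ash, bay, teak, elm, moss, poppy, sage, mint.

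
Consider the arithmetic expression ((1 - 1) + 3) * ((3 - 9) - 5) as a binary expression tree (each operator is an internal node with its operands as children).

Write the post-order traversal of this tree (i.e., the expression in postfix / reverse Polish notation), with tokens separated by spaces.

1 1 - 3 + 3 9 - 5 - *

Post-order on an expression tree gives postfix notation: for each operator, emit left operand, right operand, then the operator.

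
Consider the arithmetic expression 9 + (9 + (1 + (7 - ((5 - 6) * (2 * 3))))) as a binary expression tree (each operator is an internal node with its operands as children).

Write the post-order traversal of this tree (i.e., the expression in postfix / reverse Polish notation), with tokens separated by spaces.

Post-order on an expression tree gives postfix notation: for each operator, emit left operand, right operand, then the operator.

9 9 1 7 5 6 - 2 3 * * - + + +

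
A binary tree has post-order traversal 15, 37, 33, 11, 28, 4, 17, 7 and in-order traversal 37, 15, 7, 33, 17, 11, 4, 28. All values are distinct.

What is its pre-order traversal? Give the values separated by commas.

7, 37, 15, 17, 33, 4, 11, 28

The last element of post-order is the root; it splits in-order into left and right subtrees.
Root 7: left subtree has 2 nodes {37, 15}, right has 5 {33, 17, 11, 4, 28}.
  Root 37: left subtree has 0 nodes { }, right has 1 {15}.
  Root 17: left subtree has 1 node {33}, right has 3 {11, 4, 28}.
    Root 4: left subtree has 1 node {11}, right has 1 {28}.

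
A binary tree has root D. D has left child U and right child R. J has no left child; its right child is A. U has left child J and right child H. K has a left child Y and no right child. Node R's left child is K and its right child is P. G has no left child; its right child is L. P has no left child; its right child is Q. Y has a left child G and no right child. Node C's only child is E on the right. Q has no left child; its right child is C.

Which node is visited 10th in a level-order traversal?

Q

Level-order visits nodes level by level from the root, left to right within each level.
Level 0: D
Level 1: U, R
Level 2: J, H, K, P
Level 3: A, Y, Q
Level 4: G, C
Level 5: L, E
Full level-order sequence: D, U, R, J, H, K, P, A, Y, Q, G, C, L, E.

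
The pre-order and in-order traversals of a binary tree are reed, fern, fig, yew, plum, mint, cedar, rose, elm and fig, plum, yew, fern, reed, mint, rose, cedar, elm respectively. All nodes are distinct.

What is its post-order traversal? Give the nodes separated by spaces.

plum yew fig fern rose elm cedar mint reed

The first element of pre-order is the root; it splits in-order into left and right subtrees.
Root reed: left subtree has 4 nodes {fig, plum, yew, fern}, right has 4 {mint, rose, cedar, elm}.
  Root fern: left subtree has 3 nodes {fig, plum, yew}, right has 0 { }.
    Root fig: left subtree has 0 nodes { }, right has 2 {plum, yew}.
      Root yew: left subtree has 1 node {plum}, right has 0 { }.
  Root mint: left subtree has 0 nodes { }, right has 3 {rose, cedar, elm}.
    Root cedar: left subtree has 1 node {rose}, right has 1 {elm}.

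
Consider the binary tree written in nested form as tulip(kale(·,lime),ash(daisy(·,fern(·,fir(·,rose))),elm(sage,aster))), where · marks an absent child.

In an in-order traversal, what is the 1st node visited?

kale

In-order visits the left subtree, then the node, then the right subtree.
At tulip: go left to kale.
  At kale: no left child.
  Visit kale.
  At kale: go right to lime.
    lime is a leaf — visit lime.
Visit tulip.
At tulip: go right to ash.
  At ash: go left to daisy.
    At daisy: no left child.
    Visit daisy.
    At daisy: go right to fern.
      At fern: no left child.
      Visit fern.
      At fern: go right to fir.
        At fir: no left child.
        Visit fir.
        At fir: go right to rose.
          rose is a leaf — visit rose.
  Visit ash.
  At ash: go right to elm.
    At elm: go left to sage.
      sage is a leaf — visit sage.
    Visit elm.
    At elm: go right to aster.
      aster is a leaf — visit aster.
Full in-order sequence: kale, lime, tulip, daisy, fern, fir, rose, ash, sage, elm, aster.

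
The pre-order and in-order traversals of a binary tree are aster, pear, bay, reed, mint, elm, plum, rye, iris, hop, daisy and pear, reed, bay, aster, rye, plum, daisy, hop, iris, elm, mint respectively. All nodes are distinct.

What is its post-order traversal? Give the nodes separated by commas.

The first element of pre-order is the root; it splits in-order into left and right subtrees.
Root aster: left subtree has 3 nodes {pear, reed, bay}, right has 7 {rye, plum, daisy, hop, iris, elm, mint}.
  Root pear: left subtree has 0 nodes { }, right has 2 {reed, bay}.
    Root bay: left subtree has 1 node {reed}, right has 0 { }.
  Root mint: left subtree has 6 nodes {rye, plum, daisy, hop, iris, elm}, right has 0 { }.
    Root elm: left subtree has 5 nodes {rye, plum, daisy, hop, iris}, right has 0 { }.
      Root plum: left subtree has 1 node {rye}, right has 3 {daisy, hop, iris}.
        Root iris: left subtree has 2 nodes {daisy, hop}, right has 0 { }.
          Root hop: left subtree has 1 node {daisy}, right has 0 { }.

reed, bay, pear, rye, daisy, hop, iris, plum, elm, mint, aster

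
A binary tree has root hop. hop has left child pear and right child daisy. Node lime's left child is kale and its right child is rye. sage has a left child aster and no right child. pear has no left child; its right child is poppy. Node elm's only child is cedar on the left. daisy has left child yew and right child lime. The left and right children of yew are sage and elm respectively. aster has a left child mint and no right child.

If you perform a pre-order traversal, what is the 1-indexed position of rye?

Pre-order visits the node, then its left subtree, then its right subtree.
Visit hop.
At hop: go left to pear.
  Visit pear.
  At pear: no left child.
  At pear: go right to poppy.
    poppy is a leaf — visit poppy.
At hop: go right to daisy.
  Visit daisy.
  At daisy: go left to yew.
    Visit yew.
    At yew: go left to sage.
      Visit sage.
      At sage: go left to aster.
        Visit aster.
        At aster: go left to mint.
          mint is a leaf — visit mint.
        At aster: no right child.
      At sage: no right child.
    At yew: go right to elm.
      Visit elm.
      At elm: go left to cedar.
        cedar is a leaf — visit cedar.
      At elm: no right child.
  At daisy: go right to lime.
    Visit lime.
    At lime: go left to kale.
      kale is a leaf — visit kale.
    At lime: go right to rye.
      rye is a leaf — visit rye.
Full pre-order sequence: hop, pear, poppy, daisy, yew, sage, aster, mint, elm, cedar, lime, kale, rye.

13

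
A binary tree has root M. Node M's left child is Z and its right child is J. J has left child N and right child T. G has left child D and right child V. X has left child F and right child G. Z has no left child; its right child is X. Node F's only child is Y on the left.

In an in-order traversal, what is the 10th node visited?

J

In-order visits the left subtree, then the node, then the right subtree.
At M: go left to Z.
  At Z: no left child.
  Visit Z.
  At Z: go right to X.
    At X: go left to F.
      At F: go left to Y.
        Y is a leaf — visit Y.
      Visit F.
      At F: no right child.
    Visit X.
    At X: go right to G.
      At G: go left to D.
        D is a leaf — visit D.
      Visit G.
      At G: go right to V.
        V is a leaf — visit V.
Visit M.
At M: go right to J.
  At J: go left to N.
    N is a leaf — visit N.
  Visit J.
  At J: go right to T.
    T is a leaf — visit T.
Full in-order sequence: Z, Y, F, X, D, G, V, M, N, J, T.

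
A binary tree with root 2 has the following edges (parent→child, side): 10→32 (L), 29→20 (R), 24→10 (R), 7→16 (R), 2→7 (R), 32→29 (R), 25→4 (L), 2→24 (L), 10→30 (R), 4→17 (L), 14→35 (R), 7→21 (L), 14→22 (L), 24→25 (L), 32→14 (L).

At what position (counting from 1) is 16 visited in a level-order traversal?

Level-order visits nodes level by level from the root, left to right within each level.
Level 0: 2
Level 1: 24, 7
Level 2: 25, 10, 21, 16
Level 3: 4, 32, 30
Level 4: 17, 14, 29
Level 5: 22, 35, 20
Full level-order sequence: 2, 24, 7, 25, 10, 21, 16, 4, 32, 30, 17, 14, 29, 22, 35, 20.

7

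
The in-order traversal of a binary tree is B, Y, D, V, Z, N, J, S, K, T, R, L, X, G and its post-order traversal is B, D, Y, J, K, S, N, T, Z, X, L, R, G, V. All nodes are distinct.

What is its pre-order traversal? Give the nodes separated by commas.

V, Y, B, D, G, R, Z, T, N, S, J, K, L, X

The last element of post-order is the root; it splits in-order into left and right subtrees.
Root V: left subtree has 3 nodes {B, Y, D}, right has 10 {Z, N, J, S, K, T, R, L, X, G}.
  Root Y: left subtree has 1 node {B}, right has 1 {D}.
  Root G: left subtree has 9 nodes {Z, N, J, S, K, T, R, L, X}, right has 0 { }.
    Root R: left subtree has 6 nodes {Z, N, J, S, K, T}, right has 2 {L, X}.
      Root Z: left subtree has 0 nodes { }, right has 5 {N, J, S, K, T}.
        Root T: left subtree has 4 nodes {N, J, S, K}, right has 0 { }.
          Root N: left subtree has 0 nodes { }, right has 3 {J, S, K}.
            Root S: left subtree has 1 node {J}, right has 1 {K}.
      Root L: left subtree has 0 nodes { }, right has 1 {X}.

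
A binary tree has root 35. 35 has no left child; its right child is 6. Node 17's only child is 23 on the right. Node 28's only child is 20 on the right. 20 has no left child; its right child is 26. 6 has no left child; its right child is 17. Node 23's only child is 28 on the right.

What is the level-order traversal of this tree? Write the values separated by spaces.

35 6 17 23 28 20 26

Level-order visits nodes level by level from the root, left to right within each level.
Level 0: 35
Level 1: 6
Level 2: 17
Level 3: 23
Level 4: 28
Level 5: 20
Level 6: 26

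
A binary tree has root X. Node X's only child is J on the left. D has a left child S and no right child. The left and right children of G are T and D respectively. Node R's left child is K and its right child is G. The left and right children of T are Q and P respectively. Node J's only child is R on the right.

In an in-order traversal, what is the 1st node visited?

In-order visits the left subtree, then the node, then the right subtree.
At X: go left to J.
  At J: no left child.
  Visit J.
  At J: go right to R.
    At R: go left to K.
      K is a leaf — visit K.
    Visit R.
    At R: go right to G.
      At G: go left to T.
        At T: go left to Q.
          Q is a leaf — visit Q.
        Visit T.
        At T: go right to P.
          P is a leaf — visit P.
      Visit G.
      At G: go right to D.
        At D: go left to S.
          S is a leaf — visit S.
        Visit D.
        At D: no right child.
Visit X.
At X: no right child.
Full in-order sequence: J, K, R, Q, T, P, G, S, D, X.

J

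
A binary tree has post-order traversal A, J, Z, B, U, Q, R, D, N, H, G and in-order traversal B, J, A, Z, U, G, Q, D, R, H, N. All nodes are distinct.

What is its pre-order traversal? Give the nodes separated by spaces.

G U B Z J A H D Q R N

The last element of post-order is the root; it splits in-order into left and right subtrees.
Root G: left subtree has 5 nodes {B, J, A, Z, U}, right has 5 {Q, D, R, H, N}.
  Root U: left subtree has 4 nodes {B, J, A, Z}, right has 0 { }.
    Root B: left subtree has 0 nodes { }, right has 3 {J, A, Z}.
      Root Z: left subtree has 2 nodes {J, A}, right has 0 { }.
        Root J: left subtree has 0 nodes { }, right has 1 {A}.
  Root H: left subtree has 3 nodes {Q, D, R}, right has 1 {N}.
    Root D: left subtree has 1 node {Q}, right has 1 {R}.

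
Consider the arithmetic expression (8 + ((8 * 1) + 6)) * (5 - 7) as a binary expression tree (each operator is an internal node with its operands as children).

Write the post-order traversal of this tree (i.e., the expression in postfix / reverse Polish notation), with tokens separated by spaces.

8 8 1 * 6 + + 5 7 - *

Post-order on an expression tree gives postfix notation: for each operator, emit left operand, right operand, then the operator.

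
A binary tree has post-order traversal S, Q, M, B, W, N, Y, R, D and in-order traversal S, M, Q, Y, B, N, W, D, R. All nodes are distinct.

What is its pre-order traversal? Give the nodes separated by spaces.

The last element of post-order is the root; it splits in-order into left and right subtrees.
Root D: left subtree has 7 nodes {S, M, Q, Y, B, N, W}, right has 1 {R}.
  Root Y: left subtree has 3 nodes {S, M, Q}, right has 3 {B, N, W}.
    Root M: left subtree has 1 node {S}, right has 1 {Q}.
    Root N: left subtree has 1 node {B}, right has 1 {W}.

D Y M S Q N B W R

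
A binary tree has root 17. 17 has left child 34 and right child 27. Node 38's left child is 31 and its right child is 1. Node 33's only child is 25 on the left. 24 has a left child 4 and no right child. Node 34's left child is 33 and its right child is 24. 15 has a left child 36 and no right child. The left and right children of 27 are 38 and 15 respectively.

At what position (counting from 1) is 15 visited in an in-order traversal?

12

In-order visits the left subtree, then the node, then the right subtree.
At 17: go left to 34.
  At 34: go left to 33.
    At 33: go left to 25.
      25 is a leaf — visit 25.
    Visit 33.
    At 33: no right child.
  Visit 34.
  At 34: go right to 24.
    At 24: go left to 4.
      4 is a leaf — visit 4.
    Visit 24.
    At 24: no right child.
Visit 17.
At 17: go right to 27.
  At 27: go left to 38.
    At 38: go left to 31.
      31 is a leaf — visit 31.
    Visit 38.
    At 38: go right to 1.
      1 is a leaf — visit 1.
  Visit 27.
  At 27: go right to 15.
    At 15: go left to 36.
      36 is a leaf — visit 36.
    Visit 15.
    At 15: no right child.
Full in-order sequence: 25, 33, 34, 4, 24, 17, 31, 38, 1, 27, 36, 15.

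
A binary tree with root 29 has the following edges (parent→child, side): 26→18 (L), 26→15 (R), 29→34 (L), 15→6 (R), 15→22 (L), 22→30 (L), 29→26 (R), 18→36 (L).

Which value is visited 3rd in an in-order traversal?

In-order visits the left subtree, then the node, then the right subtree.
At 29: go left to 34.
  34 is a leaf — visit 34.
Visit 29.
At 29: go right to 26.
  At 26: go left to 18.
    At 18: go left to 36.
      36 is a leaf — visit 36.
    Visit 18.
    At 18: no right child.
  Visit 26.
  At 26: go right to 15.
    At 15: go left to 22.
      At 22: go left to 30.
        30 is a leaf — visit 30.
      Visit 22.
      At 22: no right child.
    Visit 15.
    At 15: go right to 6.
      6 is a leaf — visit 6.
Full in-order sequence: 34, 29, 36, 18, 26, 30, 22, 15, 6.

36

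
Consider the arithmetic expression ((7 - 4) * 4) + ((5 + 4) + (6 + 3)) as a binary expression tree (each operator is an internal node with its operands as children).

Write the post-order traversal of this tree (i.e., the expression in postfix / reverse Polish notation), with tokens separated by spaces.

7 4 - 4 * 5 4 + 6 3 + + +

Post-order on an expression tree gives postfix notation: for each operator, emit left operand, right operand, then the operator.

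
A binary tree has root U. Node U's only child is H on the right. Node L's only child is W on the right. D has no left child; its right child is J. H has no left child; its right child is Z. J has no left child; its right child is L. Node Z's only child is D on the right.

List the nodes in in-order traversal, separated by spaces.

U H Z D J L W

In-order visits the left subtree, then the node, then the right subtree.
At U: no left child.
Visit U.
At U: go right to H.
  At H: no left child.
  Visit H.
  At H: go right to Z.
    At Z: no left child.
    Visit Z.
    At Z: go right to D.
      At D: no left child.
      Visit D.
      At D: go right to J.
        At J: no left child.
        Visit J.
        At J: go right to L.
          At L: no left child.
          Visit L.
          At L: go right to W.
            W is a leaf — visit W.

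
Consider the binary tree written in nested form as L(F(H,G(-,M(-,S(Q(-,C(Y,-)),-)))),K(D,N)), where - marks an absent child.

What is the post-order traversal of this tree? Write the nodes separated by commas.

Post-order visits the left subtree, then the right subtree, then the node.
At L: go left to F.
  At F: go left to H.
    H is a leaf — visit H.
  At F: go right to G.
    At G: no left child.
    At G: go right to M.
      At M: no left child.
      At M: go right to S.
        At S: go left to Q.
          At Q: no left child.
          At Q: go right to C.
            At C: go left to Y.
              Y is a leaf — visit Y.
            At C: no right child.
            Visit C.
          Visit Q.
        At S: no right child.
        Visit S.
      Visit M.
    Visit G.
  Visit F.
At L: go right to K.
  At K: go left to D.
    D is a leaf — visit D.
  At K: go right to N.
    N is a leaf — visit N.
  Visit K.
Visit L.

H, Y, C, Q, S, M, G, F, D, N, K, L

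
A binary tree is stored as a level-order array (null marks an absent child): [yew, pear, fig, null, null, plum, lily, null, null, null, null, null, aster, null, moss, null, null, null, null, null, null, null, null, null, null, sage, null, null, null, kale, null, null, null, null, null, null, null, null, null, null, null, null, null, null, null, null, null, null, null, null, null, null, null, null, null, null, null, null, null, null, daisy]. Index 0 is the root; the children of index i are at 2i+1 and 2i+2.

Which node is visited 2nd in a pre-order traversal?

Pre-order visits the node, then its left subtree, then its right subtree.
Visit yew.
At yew: go left to pear.
  pear is a leaf — visit pear.
At yew: go right to fig.
  Visit fig.
  At fig: go left to plum.
    Visit plum.
    At plum: no left child.
    At plum: go right to aster.
      Visit aster.
      At aster: go left to sage.
        sage is a leaf — visit sage.
      At aster: no right child.
  At fig: go right to lily.
    Visit lily.
    At lily: no left child.
    At lily: go right to moss.
      Visit moss.
      At moss: go left to kale.
        Visit kale.
        At kale: no left child.
        At kale: go right to daisy.
          daisy is a leaf — visit daisy.
      At moss: no right child.
Full pre-order sequence: yew, pear, fig, plum, aster, sage, lily, moss, kale, daisy.

pear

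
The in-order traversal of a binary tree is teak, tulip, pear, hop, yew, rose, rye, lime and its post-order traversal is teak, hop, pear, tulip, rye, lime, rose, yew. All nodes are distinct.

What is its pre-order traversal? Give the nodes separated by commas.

The last element of post-order is the root; it splits in-order into left and right subtrees.
Root yew: left subtree has 4 nodes {teak, tulip, pear, hop}, right has 3 {rose, rye, lime}.
  Root tulip: left subtree has 1 node {teak}, right has 2 {pear, hop}.
    Root pear: left subtree has 0 nodes { }, right has 1 {hop}.
  Root rose: left subtree has 0 nodes { }, right has 2 {rye, lime}.
    Root lime: left subtree has 1 node {rye}, right has 0 { }.

yew, tulip, teak, pear, hop, rose, lime, rye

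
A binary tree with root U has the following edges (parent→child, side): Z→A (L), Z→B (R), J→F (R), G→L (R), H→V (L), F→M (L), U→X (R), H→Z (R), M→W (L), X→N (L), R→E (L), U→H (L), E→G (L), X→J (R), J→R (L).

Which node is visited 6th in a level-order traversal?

Level-order visits nodes level by level from the root, left to right within each level.
Level 0: U
Level 1: H, X
Level 2: V, Z, N, J
Level 3: A, B, R, F
Level 4: E, M
Level 5: G, W
Level 6: L
Full level-order sequence: U, H, X, V, Z, N, J, A, B, R, F, E, M, G, W, L.

N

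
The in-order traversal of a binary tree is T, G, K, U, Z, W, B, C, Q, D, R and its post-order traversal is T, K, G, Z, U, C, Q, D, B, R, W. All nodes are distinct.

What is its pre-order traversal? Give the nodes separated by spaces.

W U G T K Z R B D Q C

The last element of post-order is the root; it splits in-order into left and right subtrees.
Root W: left subtree has 5 nodes {T, G, K, U, Z}, right has 5 {B, C, Q, D, R}.
  Root U: left subtree has 3 nodes {T, G, K}, right has 1 {Z}.
    Root G: left subtree has 1 node {T}, right has 1 {K}.
  Root R: left subtree has 4 nodes {B, C, Q, D}, right has 0 { }.
    Root B: left subtree has 0 nodes { }, right has 3 {C, Q, D}.
      Root D: left subtree has 2 nodes {C, Q}, right has 0 { }.
        Root Q: left subtree has 1 node {C}, right has 0 { }.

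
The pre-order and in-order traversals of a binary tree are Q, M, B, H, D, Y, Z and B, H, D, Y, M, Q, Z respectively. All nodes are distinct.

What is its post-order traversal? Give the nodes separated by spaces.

Y D H B M Z Q

The first element of pre-order is the root; it splits in-order into left and right subtrees.
Root Q: left subtree has 5 nodes {B, H, D, Y, M}, right has 1 {Z}.
  Root M: left subtree has 4 nodes {B, H, D, Y}, right has 0 { }.
    Root B: left subtree has 0 nodes { }, right has 3 {H, D, Y}.
      Root H: left subtree has 0 nodes { }, right has 2 {D, Y}.
        Root D: left subtree has 0 nodes { }, right has 1 {Y}.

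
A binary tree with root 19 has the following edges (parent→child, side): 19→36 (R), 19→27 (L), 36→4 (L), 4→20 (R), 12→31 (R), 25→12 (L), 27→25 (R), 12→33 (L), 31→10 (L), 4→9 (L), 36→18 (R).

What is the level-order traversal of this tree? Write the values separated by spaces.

19 27 36 25 4 18 12 9 20 33 31 10

Level-order visits nodes level by level from the root, left to right within each level.
Level 0: 19
Level 1: 27, 36
Level 2: 25, 4, 18
Level 3: 12, 9, 20
Level 4: 33, 31
Level 5: 10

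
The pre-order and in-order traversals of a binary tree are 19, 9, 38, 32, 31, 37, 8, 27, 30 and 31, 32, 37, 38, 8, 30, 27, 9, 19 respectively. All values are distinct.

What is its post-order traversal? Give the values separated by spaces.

31 37 32 30 27 8 38 9 19

The first element of pre-order is the root; it splits in-order into left and right subtrees.
Root 19: left subtree has 8 nodes {31, 32, 37, 38, 8, 30, 27, 9}, right has 0 { }.
  Root 9: left subtree has 7 nodes {31, 32, 37, 38, 8, 30, 27}, right has 0 { }.
    Root 38: left subtree has 3 nodes {31, 32, 37}, right has 3 {8, 30, 27}.
      Root 32: left subtree has 1 node {31}, right has 1 {37}.
      Root 8: left subtree has 0 nodes { }, right has 2 {30, 27}.
        Root 27: left subtree has 1 node {30}, right has 0 { }.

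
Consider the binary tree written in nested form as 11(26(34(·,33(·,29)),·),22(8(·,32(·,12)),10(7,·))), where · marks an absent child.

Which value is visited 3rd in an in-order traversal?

In-order visits the left subtree, then the node, then the right subtree.
At 11: go left to 26.
  At 26: go left to 34.
    At 34: no left child.
    Visit 34.
    At 34: go right to 33.
      At 33: no left child.
      Visit 33.
      At 33: go right to 29.
        29 is a leaf — visit 29.
  Visit 26.
  At 26: no right child.
Visit 11.
At 11: go right to 22.
  At 22: go left to 8.
    At 8: no left child.
    Visit 8.
    At 8: go right to 32.
      At 32: no left child.
      Visit 32.
      At 32: go right to 12.
        12 is a leaf — visit 12.
  Visit 22.
  At 22: go right to 10.
    At 10: go left to 7.
      7 is a leaf — visit 7.
    Visit 10.
    At 10: no right child.
Full in-order sequence: 34, 33, 29, 26, 11, 8, 32, 12, 22, 7, 10.

29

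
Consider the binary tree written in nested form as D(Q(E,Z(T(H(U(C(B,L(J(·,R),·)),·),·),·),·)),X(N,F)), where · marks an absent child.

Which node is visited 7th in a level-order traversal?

F

Level-order visits nodes level by level from the root, left to right within each level.
Level 0: D
Level 1: Q, X
Level 2: E, Z, N, F
Level 3: T
Level 4: H
Level 5: U
Level 6: C
Level 7: B, L
Level 8: J
Level 9: R
Full level-order sequence: D, Q, X, E, Z, N, F, T, H, U, C, B, L, J, R.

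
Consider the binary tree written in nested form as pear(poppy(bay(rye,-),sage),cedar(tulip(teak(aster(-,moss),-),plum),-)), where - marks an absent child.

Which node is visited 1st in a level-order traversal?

pear

Level-order visits nodes level by level from the root, left to right within each level.
Level 0: pear
Level 1: poppy, cedar
Level 2: bay, sage, tulip
Level 3: rye, teak, plum
Level 4: aster
Level 5: moss
Full level-order sequence: pear, poppy, cedar, bay, sage, tulip, rye, teak, plum, aster, moss.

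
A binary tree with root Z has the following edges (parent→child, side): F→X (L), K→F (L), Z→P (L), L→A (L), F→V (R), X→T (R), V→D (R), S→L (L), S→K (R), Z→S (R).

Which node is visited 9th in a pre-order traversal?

Pre-order visits the node, then its left subtree, then its right subtree.
Visit Z.
At Z: go left to P.
  P is a leaf — visit P.
At Z: go right to S.
  Visit S.
  At S: go left to L.
    Visit L.
    At L: go left to A.
      A is a leaf — visit A.
    At L: no right child.
  At S: go right to K.
    Visit K.
    At K: go left to F.
      Visit F.
      At F: go left to X.
        Visit X.
        At X: no left child.
        At X: go right to T.
          T is a leaf — visit T.
      At F: go right to V.
        Visit V.
        At V: no left child.
        At V: go right to D.
          D is a leaf — visit D.
    At K: no right child.
Full pre-order sequence: Z, P, S, L, A, K, F, X, T, V, D.

T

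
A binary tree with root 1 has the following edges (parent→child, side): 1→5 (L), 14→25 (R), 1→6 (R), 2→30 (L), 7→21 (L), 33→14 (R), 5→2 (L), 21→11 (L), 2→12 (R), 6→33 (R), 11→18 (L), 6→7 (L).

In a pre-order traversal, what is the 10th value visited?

18

Pre-order visits the node, then its left subtree, then its right subtree.
Visit 1.
At 1: go left to 5.
  Visit 5.
  At 5: go left to 2.
    Visit 2.
    At 2: go left to 30.
      30 is a leaf — visit 30.
    At 2: go right to 12.
      12 is a leaf — visit 12.
  At 5: no right child.
At 1: go right to 6.
  Visit 6.
  At 6: go left to 7.
    Visit 7.
    At 7: go left to 21.
      Visit 21.
      At 21: go left to 11.
        Visit 11.
        At 11: go left to 18.
          18 is a leaf — visit 18.
        At 11: no right child.
      At 21: no right child.
    At 7: no right child.
  At 6: go right to 33.
    Visit 33.
    At 33: no left child.
    At 33: go right to 14.
      Visit 14.
      At 14: no left child.
      At 14: go right to 25.
        25 is a leaf — visit 25.
Full pre-order sequence: 1, 5, 2, 30, 12, 6, 7, 21, 11, 18, 33, 14, 25.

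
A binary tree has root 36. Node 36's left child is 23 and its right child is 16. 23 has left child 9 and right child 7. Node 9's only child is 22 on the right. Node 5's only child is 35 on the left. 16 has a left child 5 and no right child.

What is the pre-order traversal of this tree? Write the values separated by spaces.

36 23 9 22 7 16 5 35

Pre-order visits the node, then its left subtree, then its right subtree.
Visit 36.
At 36: go left to 23.
  Visit 23.
  At 23: go left to 9.
    Visit 9.
    At 9: no left child.
    At 9: go right to 22.
      22 is a leaf — visit 22.
  At 23: go right to 7.
    7 is a leaf — visit 7.
At 36: go right to 16.
  Visit 16.
  At 16: go left to 5.
    Visit 5.
    At 5: go left to 35.
      35 is a leaf — visit 35.
    At 5: no right child.
  At 16: no right child.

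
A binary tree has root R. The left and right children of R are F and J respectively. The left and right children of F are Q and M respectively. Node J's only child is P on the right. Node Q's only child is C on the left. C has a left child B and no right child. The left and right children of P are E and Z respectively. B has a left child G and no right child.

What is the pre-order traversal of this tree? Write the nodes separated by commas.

R, F, Q, C, B, G, M, J, P, E, Z

Pre-order visits the node, then its left subtree, then its right subtree.
Visit R.
At R: go left to F.
  Visit F.
  At F: go left to Q.
    Visit Q.
    At Q: go left to C.
      Visit C.
      At C: go left to B.
        Visit B.
        At B: go left to G.
          G is a leaf — visit G.
        At B: no right child.
      At C: no right child.
    At Q: no right child.
  At F: go right to M.
    M is a leaf — visit M.
At R: go right to J.
  Visit J.
  At J: no left child.
  At J: go right to P.
    Visit P.
    At P: go left to E.
      E is a leaf — visit E.
    At P: go right to Z.
      Z is a leaf — visit Z.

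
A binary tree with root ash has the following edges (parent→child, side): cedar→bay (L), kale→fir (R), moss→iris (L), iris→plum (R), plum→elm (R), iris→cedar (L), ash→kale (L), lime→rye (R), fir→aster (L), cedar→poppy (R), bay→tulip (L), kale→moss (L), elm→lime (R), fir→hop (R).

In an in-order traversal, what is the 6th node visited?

plum

In-order visits the left subtree, then the node, then the right subtree.
At ash: go left to kale.
  At kale: go left to moss.
    At moss: go left to iris.
      At iris: go left to cedar.
        At cedar: go left to bay.
          At bay: go left to tulip.
            tulip is a leaf — visit tulip.
          Visit bay.
          At bay: no right child.
        Visit cedar.
        At cedar: go right to poppy.
          poppy is a leaf — visit poppy.
      Visit iris.
      At iris: go right to plum.
        At plum: no left child.
        Visit plum.
        At plum: go right to elm.
          At elm: no left child.
          Visit elm.
          At elm: go right to lime.
            At lime: no left child.
            Visit lime.
            At lime: go right to rye.
              rye is a leaf — visit rye.
    Visit moss.
    At moss: no right child.
  Visit kale.
  At kale: go right to fir.
    At fir: go left to aster.
      aster is a leaf — visit aster.
    Visit fir.
    At fir: go right to hop.
      hop is a leaf — visit hop.
Visit ash.
At ash: no right child.
Full in-order sequence: tulip, bay, cedar, poppy, iris, plum, elm, lime, rye, moss, kale, aster, fir, hop, ash.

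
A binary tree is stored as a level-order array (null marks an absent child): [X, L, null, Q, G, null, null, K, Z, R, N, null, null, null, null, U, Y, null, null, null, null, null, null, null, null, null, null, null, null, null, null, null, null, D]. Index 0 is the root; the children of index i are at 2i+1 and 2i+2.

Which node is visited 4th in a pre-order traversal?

Pre-order visits the node, then its left subtree, then its right subtree.
Visit X.
At X: go left to L.
  Visit L.
  At L: go left to Q.
    Visit Q.
    At Q: go left to K.
      Visit K.
      At K: go left to U.
        U is a leaf — visit U.
      At K: go right to Y.
        Visit Y.
        At Y: go left to D.
          D is a leaf — visit D.
        At Y: no right child.
    At Q: go right to Z.
      Z is a leaf — visit Z.
  At L: go right to G.
    Visit G.
    At G: go left to R.
      R is a leaf — visit R.
    At G: go right to N.
      N is a leaf — visit N.
At X: no right child.
Full pre-order sequence: X, L, Q, K, U, Y, D, Z, G, R, N.

K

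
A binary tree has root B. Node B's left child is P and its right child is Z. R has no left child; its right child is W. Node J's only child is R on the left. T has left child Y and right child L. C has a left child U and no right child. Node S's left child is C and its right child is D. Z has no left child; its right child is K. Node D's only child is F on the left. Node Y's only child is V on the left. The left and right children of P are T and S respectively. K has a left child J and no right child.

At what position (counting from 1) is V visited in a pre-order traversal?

Pre-order visits the node, then its left subtree, then its right subtree.
Visit B.
At B: go left to P.
  Visit P.
  At P: go left to T.
    Visit T.
    At T: go left to Y.
      Visit Y.
      At Y: go left to V.
        V is a leaf — visit V.
      At Y: no right child.
    At T: go right to L.
      L is a leaf — visit L.
  At P: go right to S.
    Visit S.
    At S: go left to C.
      Visit C.
      At C: go left to U.
        U is a leaf — visit U.
      At C: no right child.
    At S: go right to D.
      Visit D.
      At D: go left to F.
        F is a leaf — visit F.
      At D: no right child.
At B: go right to Z.
  Visit Z.
  At Z: no left child.
  At Z: go right to K.
    Visit K.
    At K: go left to J.
      Visit J.
      At J: go left to R.
        Visit R.
        At R: no left child.
        At R: go right to W.
          W is a leaf — visit W.
      At J: no right child.
    At K: no right child.
Full pre-order sequence: B, P, T, Y, V, L, S, C, U, D, F, Z, K, J, R, W.

5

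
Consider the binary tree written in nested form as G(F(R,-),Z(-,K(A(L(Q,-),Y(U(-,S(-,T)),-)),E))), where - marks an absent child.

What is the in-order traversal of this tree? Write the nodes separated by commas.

R, F, G, Z, Q, L, A, U, S, T, Y, K, E

In-order visits the left subtree, then the node, then the right subtree.
At G: go left to F.
  At F: go left to R.
    R is a leaf — visit R.
  Visit F.
  At F: no right child.
Visit G.
At G: go right to Z.
  At Z: no left child.
  Visit Z.
  At Z: go right to K.
    At K: go left to A.
      At A: go left to L.
        At L: go left to Q.
          Q is a leaf — visit Q.
        Visit L.
        At L: no right child.
      Visit A.
      At A: go right to Y.
        At Y: go left to U.
          At U: no left child.
          Visit U.
          At U: go right to S.
            At S: no left child.
            Visit S.
            At S: go right to T.
              T is a leaf — visit T.
        Visit Y.
        At Y: no right child.
    Visit K.
    At K: go right to E.
      E is a leaf — visit E.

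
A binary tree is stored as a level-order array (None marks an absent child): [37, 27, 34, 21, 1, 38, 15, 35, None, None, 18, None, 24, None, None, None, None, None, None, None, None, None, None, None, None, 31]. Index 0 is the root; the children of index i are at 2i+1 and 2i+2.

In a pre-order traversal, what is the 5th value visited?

Pre-order visits the node, then its left subtree, then its right subtree.
Visit 37.
At 37: go left to 27.
  Visit 27.
  At 27: go left to 21.
    Visit 21.
    At 21: go left to 35.
      35 is a leaf — visit 35.
    At 21: no right child.
  At 27: go right to 1.
    Visit 1.
    At 1: no left child.
    At 1: go right to 18.
      18 is a leaf — visit 18.
At 37: go right to 34.
  Visit 34.
  At 34: go left to 38.
    Visit 38.
    At 38: no left child.
    At 38: go right to 24.
      Visit 24.
      At 24: go left to 31.
        31 is a leaf — visit 31.
      At 24: no right child.
  At 34: go right to 15.
    15 is a leaf — visit 15.
Full pre-order sequence: 37, 27, 21, 35, 1, 18, 34, 38, 24, 31, 15.

1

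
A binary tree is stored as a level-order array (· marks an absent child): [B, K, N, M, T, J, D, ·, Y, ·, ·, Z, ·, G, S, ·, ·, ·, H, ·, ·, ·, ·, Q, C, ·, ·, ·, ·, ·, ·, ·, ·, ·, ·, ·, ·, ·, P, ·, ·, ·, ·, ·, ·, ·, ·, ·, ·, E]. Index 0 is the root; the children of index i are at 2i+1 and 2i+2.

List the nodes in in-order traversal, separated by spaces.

M Y H P K T B Q Z E C J N G D S

In-order visits the left subtree, then the node, then the right subtree.
At B: go left to K.
  At K: go left to M.
    At M: no left child.
    Visit M.
    At M: go right to Y.
      At Y: no left child.
      Visit Y.
      At Y: go right to H.
        At H: no left child.
        Visit H.
        At H: go right to P.
          P is a leaf — visit P.
  Visit K.
  At K: go right to T.
    T is a leaf — visit T.
Visit B.
At B: go right to N.
  At N: go left to J.
    At J: go left to Z.
      At Z: go left to Q.
        Q is a leaf — visit Q.
      Visit Z.
      At Z: go right to C.
        At C: go left to E.
          E is a leaf — visit E.
        Visit C.
        At C: no right child.
    Visit J.
    At J: no right child.
  Visit N.
  At N: go right to D.
    At D: go left to G.
      G is a leaf — visit G.
    Visit D.
    At D: go right to S.
      S is a leaf — visit S.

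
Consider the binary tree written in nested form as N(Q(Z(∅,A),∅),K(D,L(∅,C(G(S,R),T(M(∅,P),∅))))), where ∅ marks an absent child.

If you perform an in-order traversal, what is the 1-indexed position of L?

In-order visits the left subtree, then the node, then the right subtree.
At N: go left to Q.
  At Q: go left to Z.
    At Z: no left child.
    Visit Z.
    At Z: go right to A.
      A is a leaf — visit A.
  Visit Q.
  At Q: no right child.
Visit N.
At N: go right to K.
  At K: go left to D.
    D is a leaf — visit D.
  Visit K.
  At K: go right to L.
    At L: no left child.
    Visit L.
    At L: go right to C.
      At C: go left to G.
        At G: go left to S.
          S is a leaf — visit S.
        Visit G.
        At G: go right to R.
          R is a leaf — visit R.
      Visit C.
      At C: go right to T.
        At T: go left to M.
          At M: no left child.
          Visit M.
          At M: go right to P.
            P is a leaf — visit P.
        Visit T.
        At T: no right child.
Full in-order sequence: Z, A, Q, N, D, K, L, S, G, R, C, M, P, T.

7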